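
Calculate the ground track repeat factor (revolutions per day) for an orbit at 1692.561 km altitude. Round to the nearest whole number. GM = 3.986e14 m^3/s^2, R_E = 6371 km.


r = 8.063561e+06 m
T = 2*pi*sqrt(r^3/mu) = 7206.1207 s = 120.1020 min
revs/day = 1440 / 120.1020 = 11.9898
Rounded: 12 revolutions per day

12 revolutions per day


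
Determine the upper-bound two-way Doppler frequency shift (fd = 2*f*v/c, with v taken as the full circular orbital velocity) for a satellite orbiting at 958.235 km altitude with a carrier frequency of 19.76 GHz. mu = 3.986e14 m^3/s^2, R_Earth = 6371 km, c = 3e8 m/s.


r = 7.329235e+06 m
v = sqrt(mu/r) = 7374.6145 m/s (worst-case radial velocity)
f = 19.76 GHz = 1.976e+10 Hz
fd = 2*f*v/c = 2*1.976e+10*7374.6145/3.0e+08
fd = 971482.5519 Hz

971482.5519 Hz


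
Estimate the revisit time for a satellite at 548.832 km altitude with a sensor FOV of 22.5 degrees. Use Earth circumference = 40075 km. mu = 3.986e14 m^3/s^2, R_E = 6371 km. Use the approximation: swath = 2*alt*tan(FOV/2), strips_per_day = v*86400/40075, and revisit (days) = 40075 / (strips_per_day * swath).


swath = 2*548.832*tan(0.1963495) = 218.3389 km
v = sqrt(mu/r) = 7589.6347 m/s = 7.5896 km/s
strips/day = v*86400/40075 = 7.5896*86400/40075 = 16.3629
coverage/day = strips * swath = 16.3629 * 218.3389 = 3572.6650 km
revisit = 40075 / 3572.6650 = 11.2171 days

11.2171 days


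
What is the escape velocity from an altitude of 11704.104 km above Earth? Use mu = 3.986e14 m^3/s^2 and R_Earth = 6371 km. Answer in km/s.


r = 6371.0 + 11704.104 = 18075.1040 km = 1.8075104e+07 m
v_esc = sqrt(2*mu/r) = sqrt(2*3.986e14 / 1.8075104e+07)
v_esc = 6641.1493 m/s = 6.6411 km/s

6.6411 km/s


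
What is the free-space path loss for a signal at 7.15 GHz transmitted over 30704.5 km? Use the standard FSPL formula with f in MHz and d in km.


f = 7.15 GHz = 7150.0000 MHz
d = 30704.5 km
FSPL = 32.44 + 20*log10(7150.0000) + 20*log10(30704.5)
FSPL = 32.44 + 77.0861 + 89.7440
FSPL = 199.2702 dB

199.2702 dB


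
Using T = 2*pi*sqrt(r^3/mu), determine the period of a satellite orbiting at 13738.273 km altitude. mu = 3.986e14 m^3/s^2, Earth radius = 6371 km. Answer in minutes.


r = 20109.2730 km = 2.0109273e+07 m
T = 2*pi*sqrt(r^3/mu) = 2*pi*sqrt(8.1318453e+21 / 3.986e14)
T = 28379.5677 s = 472.9928 min

472.9928 minutes


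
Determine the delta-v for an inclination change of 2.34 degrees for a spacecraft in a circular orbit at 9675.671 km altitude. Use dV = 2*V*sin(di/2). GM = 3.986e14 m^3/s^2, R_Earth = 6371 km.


r = 16046.6710 km = 1.6046671e+07 m
V = sqrt(mu/r) = 4983.9786 m/s
di = 2.34 deg = 0.0408407 rad
dV = 2*V*sin(di/2) = 2*4983.9786*sin(0.02042035)
dV = 203.5351 m/s = 0.2035351 km/s

0.2035 km/s


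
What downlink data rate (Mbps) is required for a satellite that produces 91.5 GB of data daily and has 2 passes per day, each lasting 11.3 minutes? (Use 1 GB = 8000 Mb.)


total contact time = 2 * 11.3 * 60 = 1356.0000 s
data = 91.5 GB = 732000.0000 Mb
rate = 732000.0000 / 1356.0000 = 539.8230 Mbps

539.8230 Mbps


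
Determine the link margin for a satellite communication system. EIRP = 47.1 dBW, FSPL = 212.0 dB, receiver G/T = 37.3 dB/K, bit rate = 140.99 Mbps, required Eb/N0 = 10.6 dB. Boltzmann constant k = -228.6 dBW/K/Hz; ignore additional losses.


C/N0 = EIRP - FSPL + G/T - k = 47.1 - 212.0 + 37.3 - (-228.6)
C/N0 = 101.0000 dB-Hz
R_b = 140.99 Mbps = 1.4099e+08 bps -> 10*log10(R_b) = 81.4919 dB-Hz
Eb/N0 = C/N0 - 10*log10(R_b) = 101.0000 - 81.4919 = 19.5081 dB
Margin = Eb/N0 - Eb/N0_req = 19.5081 - 10.6 = 8.9081 dB (link closes)

8.9081 dB


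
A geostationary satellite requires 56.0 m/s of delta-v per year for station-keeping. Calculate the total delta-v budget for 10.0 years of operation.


dV = rate * years = 56.0 * 10.0
dV = 560.0000 m/s

560.0000 m/s


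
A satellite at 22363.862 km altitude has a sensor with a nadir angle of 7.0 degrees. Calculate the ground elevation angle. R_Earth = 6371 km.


r = R_E + alt = 28734.8620 km
Law of sines in the satellite / Earth-center / ground-point triangle:
  sin(nadir)/R_E = sin(90 + el)/r  =>  cos(el) = (r/R_E)*sin(nadir)
cos(el) = (28734.8620 / 6371.0000) * sin(7.0 deg) = 0.5496623
el = arccos(0.5496623) = 56.6561 deg
(Earth-central angle = 90 - nadir - el = 26.3439 deg)

56.6561 degrees


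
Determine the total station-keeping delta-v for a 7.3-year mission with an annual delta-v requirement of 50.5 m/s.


dV = rate * years = 50.5 * 7.3
dV = 368.6500 m/s

368.6500 m/s


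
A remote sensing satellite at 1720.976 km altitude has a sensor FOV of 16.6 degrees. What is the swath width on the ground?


FOV = 16.6 deg = 0.2897247 rad
swath = 2 * alt * tan(FOV/2) = 2 * 1720.976 * tan(0.1448623)
swath = 2 * 1720.976 * 0.1458842
swath = 502.1265 km

502.1265 km


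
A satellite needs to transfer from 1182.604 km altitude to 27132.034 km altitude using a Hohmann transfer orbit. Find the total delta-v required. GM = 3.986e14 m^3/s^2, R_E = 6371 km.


r1 = 7553.6040 km = 7.553604e+06 m
r2 = 33503.0340 km = 3.3503034e+07 m
dv1 = sqrt(mu/r1)*(sqrt(2*r2/(r1+r2)) - 1) = 2015.9283 m/s
dv2 = sqrt(mu/r2)*(1 - sqrt(2*r1/(r1+r2))) = 1356.9505 m/s
total dv = |dv1| + |dv2| = 2015.9283 + 1356.9505 = 3372.8788 m/s = 3.3729 km/s

3.3729 km/s


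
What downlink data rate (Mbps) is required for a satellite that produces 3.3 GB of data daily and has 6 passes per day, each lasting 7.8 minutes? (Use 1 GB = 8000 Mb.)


total contact time = 6 * 7.8 * 60 = 2808.0000 s
data = 3.3 GB = 26400.0000 Mb
rate = 26400.0000 / 2808.0000 = 9.4017 Mbps

9.4017 Mbps


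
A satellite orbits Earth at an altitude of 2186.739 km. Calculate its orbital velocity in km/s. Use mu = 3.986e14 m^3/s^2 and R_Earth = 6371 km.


r = R_E + alt = 6371.0 + 2186.739 = 8557.7390 km = 8.557739e+06 m
v = sqrt(mu/r) = sqrt(3.986e14 / 8.557739e+06) = 6824.7874 m/s = 6.8248 km/s

6.8248 km/s


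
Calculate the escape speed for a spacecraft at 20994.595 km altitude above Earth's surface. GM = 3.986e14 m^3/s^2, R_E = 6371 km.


r = 6371.0 + 20994.595 = 27365.5950 km = 2.7365595e+07 m
v_esc = sqrt(2*mu/r) = sqrt(2*3.986e14 / 2.7365595e+07)
v_esc = 5397.3577 m/s = 5.3974 km/s

5.3974 km/s


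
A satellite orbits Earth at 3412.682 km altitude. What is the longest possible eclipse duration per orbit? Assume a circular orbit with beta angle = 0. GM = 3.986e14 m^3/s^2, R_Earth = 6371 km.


r = 9783.6820 km
T = 160.5142 min
Eclipse fraction = arcsin(R_E/r)/pi = arcsin(6371.0000/9783.6820)/pi
= arcsin(0.6511863)/pi = 0.2257284
Eclipse duration = 0.2257284 * 160.5142 = 36.2326 min

36.2326 minutes


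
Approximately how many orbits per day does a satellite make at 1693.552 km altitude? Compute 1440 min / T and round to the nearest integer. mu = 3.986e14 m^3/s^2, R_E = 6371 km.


r = 8.064552e+06 m
T = 2*pi*sqrt(r^3/mu) = 7207.4492 s = 120.1242 min
revs/day = 1440 / 120.1242 = 11.9876
Rounded: 12 revolutions per day

12 revolutions per day


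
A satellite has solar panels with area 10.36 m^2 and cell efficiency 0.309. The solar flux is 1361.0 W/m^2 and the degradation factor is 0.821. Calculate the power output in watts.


P = area * eta * S * degradation
P = 10.36 * 0.309 * 1361.0 * 0.821
P = 3577.0048 W

3577.0048 W


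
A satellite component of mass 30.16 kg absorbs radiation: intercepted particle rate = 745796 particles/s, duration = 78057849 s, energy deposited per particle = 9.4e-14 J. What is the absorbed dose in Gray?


Total energy deposited = rate * time * E_per
  = 745796 * 78057849 * 9.4e-14 = 5.4722 J
Dose = E_total / mass = 5.4722 / 30.16
Dose = 0.18144 Gy

0.1814 Gy


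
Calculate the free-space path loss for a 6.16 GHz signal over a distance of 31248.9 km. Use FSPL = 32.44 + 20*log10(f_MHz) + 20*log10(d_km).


f = 6.16 GHz = 6160.0000 MHz
d = 31248.9 km
FSPL = 32.44 + 20*log10(6160.0000) + 20*log10(31248.9)
FSPL = 32.44 + 75.7916 + 89.8967
FSPL = 198.1283 dB

198.1283 dB


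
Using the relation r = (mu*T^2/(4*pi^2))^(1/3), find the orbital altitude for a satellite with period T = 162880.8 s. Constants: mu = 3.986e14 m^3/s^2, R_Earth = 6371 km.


T = 162880.8 s
r = (mu*T^2/(4*pi^2))^(1/3) = (3.986e14 * 162880.8^2 / (4*pi^2))^(1/3)
r = 6.4462298e+07 m = 64462.2977 km
alt = r - R_E = 64462.2977 - 6371 = 58091.2977 km

58091.2977 km


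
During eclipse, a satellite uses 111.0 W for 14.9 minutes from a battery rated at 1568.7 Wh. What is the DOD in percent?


E_used = P * t / 60 = 111.0 * 14.9 / 60 = 27.5650 Wh
DOD = E_used / E_total * 100 = 27.5650 / 1568.7 * 100
DOD = 1.7572 %

1.7572 %


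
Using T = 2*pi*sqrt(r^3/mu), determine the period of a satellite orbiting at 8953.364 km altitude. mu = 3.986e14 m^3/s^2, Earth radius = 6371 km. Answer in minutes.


r = 15324.3640 km = 1.5324364e+07 m
T = 2*pi*sqrt(r^3/mu) = 2*pi*sqrt(3.5987144e+21 / 3.986e14)
T = 18879.2575 s = 314.6543 min

314.6543 minutes


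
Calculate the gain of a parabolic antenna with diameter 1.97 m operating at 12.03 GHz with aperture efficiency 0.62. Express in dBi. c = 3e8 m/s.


lambda = c/f = 3e8 / 1.203e+10 = 0.02493766 m
G = eta*(pi*D/lambda)^2 = 0.62*(pi*1.97/0.02493766)^2
G = 38186.7442 (linear)
G = 10*log10(38186.7442) = 45.8191 dBi

45.8191 dBi


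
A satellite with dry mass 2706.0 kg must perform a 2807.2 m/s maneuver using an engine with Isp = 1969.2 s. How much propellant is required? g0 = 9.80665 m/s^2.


ve = Isp * g0 = 1969.2 * 9.80665 = 19311.255180 m/s
mass ratio = exp(dv/ve) = exp(2807.2/19311.255180) = 1.15646276
m_prop = m_dry * (mr - 1) = 2706.0 * (1.15646276 - 1)
m_prop = 423.3882 kg

423.3882 kg


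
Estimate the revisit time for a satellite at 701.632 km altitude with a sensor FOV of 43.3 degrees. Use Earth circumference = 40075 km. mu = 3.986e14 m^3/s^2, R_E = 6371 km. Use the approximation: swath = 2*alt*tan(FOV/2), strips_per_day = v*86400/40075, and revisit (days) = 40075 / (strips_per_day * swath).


swath = 2*701.632*tan(0.3778638) = 557.0086 km
v = sqrt(mu/r) = 7507.2023 m/s = 7.5072 km/s
strips/day = v*86400/40075 = 7.5072*86400/40075 = 16.1852
coverage/day = strips * swath = 16.1852 * 557.0086 = 9015.3002 km
revisit = 40075 / 9015.3002 = 4.4452 days

4.4452 days


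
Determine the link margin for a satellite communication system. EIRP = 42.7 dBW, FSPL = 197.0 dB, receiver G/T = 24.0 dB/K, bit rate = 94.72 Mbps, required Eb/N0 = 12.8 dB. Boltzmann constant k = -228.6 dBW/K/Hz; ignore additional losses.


C/N0 = EIRP - FSPL + G/T - k = 42.7 - 197.0 + 24.0 - (-228.6)
C/N0 = 98.3000 dB-Hz
R_b = 94.72 Mbps = 9.472e+07 bps -> 10*log10(R_b) = 79.7644 dB-Hz
Eb/N0 = C/N0 - 10*log10(R_b) = 98.3000 - 79.7644 = 18.5356 dB
Margin = Eb/N0 - Eb/N0_req = 18.5356 - 12.8 = 5.7356 dB (link closes)

5.7356 dB


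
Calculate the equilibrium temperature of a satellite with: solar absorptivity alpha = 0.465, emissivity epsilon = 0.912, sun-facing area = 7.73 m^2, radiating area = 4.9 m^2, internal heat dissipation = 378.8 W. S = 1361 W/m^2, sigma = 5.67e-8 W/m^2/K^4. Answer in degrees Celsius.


Numerator = alpha*S*A_sun + Q_int = 0.465*1361*7.73 + 378.8 = 5270.8465 W
Denominator = eps*sigma*A_rad = 0.912*5.67e-8*4.9 = 2.5338096e-07 W/K^4
T^4 = 2.0802062e+10 K^4
T = 379.7752 K = 106.6252 C

106.6252 degrees Celsius


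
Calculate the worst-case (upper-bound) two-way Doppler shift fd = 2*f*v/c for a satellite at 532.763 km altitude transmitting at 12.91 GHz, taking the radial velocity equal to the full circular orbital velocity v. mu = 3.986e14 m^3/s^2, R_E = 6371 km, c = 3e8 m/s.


r = 6.903763e+06 m
v = sqrt(mu/r) = 7598.4622 m/s (worst-case radial velocity)
f = 12.91 GHz = 1.291e+10 Hz
fd = 2*f*v/c = 2*1.291e+10*7598.4622/3.0e+08
fd = 653974.3176 Hz

653974.3176 Hz


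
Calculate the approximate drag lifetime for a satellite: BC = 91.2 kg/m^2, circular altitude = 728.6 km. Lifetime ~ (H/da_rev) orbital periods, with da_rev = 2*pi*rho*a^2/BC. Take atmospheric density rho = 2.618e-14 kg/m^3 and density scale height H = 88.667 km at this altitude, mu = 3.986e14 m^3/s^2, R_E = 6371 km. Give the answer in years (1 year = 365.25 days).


a = R_E + alt = 7099.6000 km = 7.0996e+06 m
da_rev = 2*pi*rho*a^2/BC = 2*pi*2.618e-14*(7.0996e+06)^2/91.2 = 0.0909122557 m per revolution
N = H/da_rev = 88667.0000 m / 0.0909122557 m = 975303.0467 revolutions
P = 2*pi*sqrt(a^3/mu) = 5953.3586 s
lifetime = N*P = 975303.0467 * 5953.3586 = 5.8063288e+09 s = 67202.8793 days
years = 67202.8793 / 365.25 = 183.9915 years

183.9915 years


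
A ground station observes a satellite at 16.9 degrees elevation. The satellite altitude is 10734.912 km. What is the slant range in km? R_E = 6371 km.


h = 10734.912 km, el = 16.9 deg
d = -R_E*sin(el) + sqrt((R_E*sin(el))^2 + 2*R_E*h + h^2)
d = -6371.0000*sin(0.2949606) + sqrt((6371.0000*0.2907022)^2 + 2*6371.0000*10734.912 + 10734.912^2)
d = 14130.8248 km

14130.8248 km


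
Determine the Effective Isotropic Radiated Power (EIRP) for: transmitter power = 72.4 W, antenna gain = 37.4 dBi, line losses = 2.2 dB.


Pt = 72.4 W = 18.5974 dBW
EIRP = Pt_dBW + Gt - losses = 18.5974 + 37.4 - 2.2 = 53.7974 dBW

53.7974 dBW


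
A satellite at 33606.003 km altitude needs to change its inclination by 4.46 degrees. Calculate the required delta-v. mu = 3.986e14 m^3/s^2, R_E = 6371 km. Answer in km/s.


r = 39977.0030 km = 3.9977003e+07 m
V = sqrt(mu/r) = 3157.6467 m/s
di = 4.46 deg = 0.07784168 rad
dV = 2*V*sin(di/2) = 2*3157.6467*sin(0.03892084)
dV = 245.7345 m/s = 0.2457345 km/s

0.2457 km/s


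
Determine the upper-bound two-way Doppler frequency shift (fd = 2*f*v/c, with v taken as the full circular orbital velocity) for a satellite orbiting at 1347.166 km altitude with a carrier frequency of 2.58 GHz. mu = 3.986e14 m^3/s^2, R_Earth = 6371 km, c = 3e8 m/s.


r = 7.718166e+06 m
v = sqrt(mu/r) = 7186.4034 m/s (worst-case radial velocity)
f = 2.58 GHz = 2.58e+09 Hz
fd = 2*f*v/c = 2*2.58e+09*7186.4034/3.0e+08
fd = 123606.1378 Hz

123606.1378 Hz


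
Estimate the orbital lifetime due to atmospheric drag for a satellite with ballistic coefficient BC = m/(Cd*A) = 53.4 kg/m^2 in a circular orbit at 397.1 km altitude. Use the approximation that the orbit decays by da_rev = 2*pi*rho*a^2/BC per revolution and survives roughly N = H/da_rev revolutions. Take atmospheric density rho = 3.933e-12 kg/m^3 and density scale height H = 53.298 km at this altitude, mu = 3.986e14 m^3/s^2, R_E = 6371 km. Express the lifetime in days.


a = R_E + alt = 6768.1000 km = 6.7681e+06 m
da_rev = 2*pi*rho*a^2/BC = 2*pi*3.933e-12*(6.7681e+06)^2/53.4 = 21.198059 m per revolution
N = H/da_rev = 53298.0000 m / 21.198059 m = 2514.2868 revolutions
P = 2*pi*sqrt(a^3/mu) = 5541.2963 s
lifetime = N*P = 2514.2868 * 5541.2963 = 1.3932408e+07 s = 161.2547 days

161.2547 days


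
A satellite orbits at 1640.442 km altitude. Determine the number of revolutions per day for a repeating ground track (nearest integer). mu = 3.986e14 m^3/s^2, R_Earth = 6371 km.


r = 8.011442e+06 m
T = 2*pi*sqrt(r^3/mu) = 7136.3684 s = 118.9395 min
revs/day = 1440 / 118.9395 = 12.1070
Rounded: 12 revolutions per day

12 revolutions per day


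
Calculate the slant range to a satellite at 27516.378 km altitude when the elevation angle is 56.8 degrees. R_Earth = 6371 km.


h = 27516.378 km, el = 56.8 deg
d = -R_E*sin(el) + sqrt((R_E*sin(el))^2 + 2*R_E*h + h^2)
d = -6371.0000*sin(0.991347) + sqrt((6371.0000*0.8367643)^2 + 2*6371.0000*27516.378 + 27516.378^2)
d = 28376.3117 km

28376.3117 km


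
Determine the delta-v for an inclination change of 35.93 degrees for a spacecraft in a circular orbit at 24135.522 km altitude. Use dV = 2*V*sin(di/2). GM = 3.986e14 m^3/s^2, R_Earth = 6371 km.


r = 30506.5220 km = 3.0506522e+07 m
V = sqrt(mu/r) = 3614.7003 m/s
di = 35.93 deg = 0.6270968 rad
dV = 2*V*sin(di/2) = 2*3614.7003*sin(0.3135484)
dV = 2229.8072 m/s = 2.2298 km/s

2.2298 km/s


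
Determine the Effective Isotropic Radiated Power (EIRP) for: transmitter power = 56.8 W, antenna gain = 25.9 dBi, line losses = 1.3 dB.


Pt = 56.8 W = 17.5435 dBW
EIRP = Pt_dBW + Gt - losses = 17.5435 + 25.9 - 1.3 = 42.1435 dBW

42.1435 dBW


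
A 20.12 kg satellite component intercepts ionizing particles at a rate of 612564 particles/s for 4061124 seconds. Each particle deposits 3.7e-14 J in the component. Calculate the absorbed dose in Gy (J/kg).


Total energy deposited = rate * time * E_per
  = 612564 * 4061124 * 3.7e-14 = 0.09204484 J
Dose = E_total / mass = 0.09204484 / 20.12
Dose = 0.004574793 Gy

0.0046 Gy


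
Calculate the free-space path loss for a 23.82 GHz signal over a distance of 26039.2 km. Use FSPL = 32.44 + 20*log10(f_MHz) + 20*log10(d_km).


f = 23.82 GHz = 23820.0000 MHz
d = 26039.2 km
FSPL = 32.44 + 20*log10(23820.0000) + 20*log10(26039.2)
FSPL = 32.44 + 87.5388 + 88.3126
FSPL = 208.2914 dB

208.2914 dB


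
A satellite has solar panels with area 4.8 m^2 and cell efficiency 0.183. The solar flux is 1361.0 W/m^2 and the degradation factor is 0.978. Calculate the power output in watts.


P = area * eta * S * degradation
P = 4.8 * 0.183 * 1361.0 * 0.978
P = 1169.2013 W

1169.2013 W


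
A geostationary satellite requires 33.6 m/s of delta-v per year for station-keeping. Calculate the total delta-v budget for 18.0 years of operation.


dV = rate * years = 33.6 * 18.0
dV = 604.8000 m/s

604.8000 m/s


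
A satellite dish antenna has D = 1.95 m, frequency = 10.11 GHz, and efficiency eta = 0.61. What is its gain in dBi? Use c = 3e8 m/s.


lambda = c/f = 3e8 / 1.011e+10 = 0.02967359 m
G = eta*(pi*D/lambda)^2 = 0.61*(pi*1.95/0.02967359)^2
G = 25999.1174 (linear)
G = 10*log10(25999.1174) = 44.1496 dBi

44.1496 dBi


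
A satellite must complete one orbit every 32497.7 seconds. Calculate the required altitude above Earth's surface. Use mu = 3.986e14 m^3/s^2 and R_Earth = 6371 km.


T = 32497.7 s
r = (mu*T^2/(4*pi^2))^(1/3) = (3.986e14 * 32497.7^2 / (4*pi^2))^(1/3)
r = 2.2010383e+07 m = 22010.3832 km
alt = r - R_E = 22010.3832 - 6371 = 15639.3832 km

15639.3832 km


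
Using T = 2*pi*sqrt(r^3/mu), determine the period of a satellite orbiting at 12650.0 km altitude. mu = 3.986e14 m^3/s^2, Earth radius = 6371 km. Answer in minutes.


r = 19021.0000 km = 1.9021e+07 m
T = 2*pi*sqrt(r^3/mu) = 2*pi*sqrt(6.8817681e+21 / 3.986e14)
T = 26107.2567 s = 435.1209 min

435.1209 minutes


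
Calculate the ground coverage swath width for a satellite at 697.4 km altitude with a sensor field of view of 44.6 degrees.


FOV = 44.6 deg = 0.7784168 rad
swath = 2 * alt * tan(FOV/2) = 2 * 697.4 * tan(0.3892084)
swath = 2 * 697.4 * 0.4101299
swath = 572.0492 km

572.0492 km


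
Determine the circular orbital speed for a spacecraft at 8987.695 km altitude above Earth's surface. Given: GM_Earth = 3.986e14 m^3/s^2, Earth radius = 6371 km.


r = R_E + alt = 6371.0 + 8987.695 = 15358.6950 km = 1.5358695e+07 m
v = sqrt(mu/r) = sqrt(3.986e14 / 1.5358695e+07) = 5094.3818 m/s = 5.0944 km/s

5.0944 km/s


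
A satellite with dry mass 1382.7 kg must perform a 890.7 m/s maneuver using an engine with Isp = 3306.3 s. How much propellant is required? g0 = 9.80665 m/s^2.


ve = Isp * g0 = 3306.3 * 9.80665 = 32423.726895 m/s
mass ratio = exp(dv/ve) = exp(890.7/32423.726895) = 1.02785142
m_prop = m_dry * (mr - 1) = 1382.7 * (1.02785142 - 1)
m_prop = 38.5102 kg

38.5102 kg


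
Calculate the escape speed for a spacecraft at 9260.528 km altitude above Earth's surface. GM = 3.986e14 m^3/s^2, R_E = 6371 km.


r = 6371.0 + 9260.528 = 15631.5280 km = 1.5631528e+07 m
v_esc = sqrt(2*mu/r) = sqrt(2*3.986e14 / 1.5631528e+07)
v_esc = 7141.3929 m/s = 7.1414 km/s

7.1414 km/s


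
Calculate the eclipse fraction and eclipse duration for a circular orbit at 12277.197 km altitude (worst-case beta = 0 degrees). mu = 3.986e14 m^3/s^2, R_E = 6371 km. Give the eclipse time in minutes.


r = 18648.1970 km
T = 422.3916 min
Eclipse fraction = arcsin(R_E/r)/pi = arcsin(6371.0000/18648.1970)/pi
= arcsin(0.3416416)/pi = 0.1109829
Eclipse duration = 0.1109829 * 422.3916 = 46.8782 min

46.8782 minutes


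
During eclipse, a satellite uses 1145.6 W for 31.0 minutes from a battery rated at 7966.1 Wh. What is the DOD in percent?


E_used = P * t / 60 = 1145.6 * 31.0 / 60 = 591.8933 Wh
DOD = E_used / E_total * 100 = 591.8933 / 7966.1 * 100
DOD = 7.4302 %

7.4302 %


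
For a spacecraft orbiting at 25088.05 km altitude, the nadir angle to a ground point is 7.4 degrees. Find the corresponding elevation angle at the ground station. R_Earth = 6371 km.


r = R_E + alt = 31459.0500 km
Law of sines in the satellite / Earth-center / ground-point triangle:
  sin(nadir)/R_E = sin(90 + el)/r  =>  cos(el) = (r/R_E)*sin(nadir)
cos(el) = (31459.0500 / 6371.0000) * sin(7.4 deg) = 0.6359735
el = arccos(0.6359735) = 50.5078 deg
(Earth-central angle = 90 - nadir - el = 32.0922 deg)

50.5078 degrees


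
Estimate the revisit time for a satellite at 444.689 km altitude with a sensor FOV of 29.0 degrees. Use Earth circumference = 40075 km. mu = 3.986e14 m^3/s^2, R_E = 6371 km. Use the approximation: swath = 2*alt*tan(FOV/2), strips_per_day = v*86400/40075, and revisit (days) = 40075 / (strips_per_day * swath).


swath = 2*444.689*tan(0.2530727) = 230.0088 km
v = sqrt(mu/r) = 7647.3993 m/s = 7.6474 km/s
strips/day = v*86400/40075 = 7.6474*86400/40075 = 16.4875
coverage/day = strips * swath = 16.4875 * 230.0088 = 3792.2627 km
revisit = 40075 / 3792.2627 = 10.5676 days

10.5676 days


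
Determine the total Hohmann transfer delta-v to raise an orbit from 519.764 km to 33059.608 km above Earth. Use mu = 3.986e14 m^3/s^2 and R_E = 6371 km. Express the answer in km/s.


r1 = 6890.7640 km = 6.890764e+06 m
r2 = 39430.6080 km = 3.9430608e+07 m
dv1 = sqrt(mu/r1)*(sqrt(2*r2/(r1+r2)) - 1) = 2318.1280 m/s
dv2 = sqrt(mu/r2)*(1 - sqrt(2*r1/(r1+r2))) = 1445.2066 m/s
total dv = |dv1| + |dv2| = 2318.1280 + 1445.2066 = 3763.3346 m/s = 3.7633 km/s

3.7633 km/s


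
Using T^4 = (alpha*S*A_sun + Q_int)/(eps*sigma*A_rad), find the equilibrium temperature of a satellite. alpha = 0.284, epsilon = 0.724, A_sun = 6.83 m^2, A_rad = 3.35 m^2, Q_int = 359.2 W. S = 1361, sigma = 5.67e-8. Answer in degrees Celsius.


Numerator = alpha*S*A_sun + Q_int = 0.284*1361*6.83 + 359.2 = 2999.1589 W
Denominator = eps*sigma*A_rad = 0.724*5.67e-8*3.35 = 1.3752018e-07 W/K^4
T^4 = 2.1808864e+10 K^4
T = 384.2893 K = 111.1393 C

111.1393 degrees Celsius


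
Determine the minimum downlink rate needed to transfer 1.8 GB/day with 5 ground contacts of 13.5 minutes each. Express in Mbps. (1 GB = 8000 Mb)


total contact time = 5 * 13.5 * 60 = 4050.0000 s
data = 1.8 GB = 14400.0000 Mb
rate = 14400.0000 / 4050.0000 = 3.5556 Mbps

3.5556 Mbps


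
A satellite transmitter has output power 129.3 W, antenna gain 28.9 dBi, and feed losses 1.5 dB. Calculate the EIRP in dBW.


Pt = 129.3 W = 21.1160 dBW
EIRP = Pt_dBW + Gt - losses = 21.1160 + 28.9 - 1.5 = 48.5160 dBW

48.5160 dBW


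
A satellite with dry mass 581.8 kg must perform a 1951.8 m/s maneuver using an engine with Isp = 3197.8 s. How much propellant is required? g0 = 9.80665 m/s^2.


ve = Isp * g0 = 3197.8 * 9.80665 = 31359.705370 m/s
mass ratio = exp(dv/ve) = exp(1951.8/31359.705370) = 1.06421677
m_prop = m_dry * (mr - 1) = 581.8 * (1.06421677 - 1)
m_prop = 37.3613 kg

37.3613 kg


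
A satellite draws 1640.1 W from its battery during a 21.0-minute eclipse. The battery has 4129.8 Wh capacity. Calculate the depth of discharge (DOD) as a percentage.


E_used = P * t / 60 = 1640.1 * 21.0 / 60 = 574.0350 Wh
DOD = E_used / E_total * 100 = 574.0350 / 4129.8 * 100
DOD = 13.8998 %

13.8998 %


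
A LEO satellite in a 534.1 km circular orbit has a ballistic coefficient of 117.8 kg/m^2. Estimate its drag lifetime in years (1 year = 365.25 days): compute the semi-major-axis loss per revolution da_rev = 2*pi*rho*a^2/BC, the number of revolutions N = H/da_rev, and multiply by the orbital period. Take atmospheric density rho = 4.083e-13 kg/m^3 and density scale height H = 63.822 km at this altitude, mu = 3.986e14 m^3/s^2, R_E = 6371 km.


a = R_E + alt = 6905.1000 km = 6.9051e+06 m
da_rev = 2*pi*rho*a^2/BC = 2*pi*4.083e-13*(6.9051e+06)^2/117.8 = 1.038374 m per revolution
N = H/da_rev = 63822.0000 m / 1.038374 m = 61463.3896 revolutions
P = 2*pi*sqrt(a^3/mu) = 5710.3954 s
lifetime = N*P = 61463.3896 * 5710.3954 = 3.5098026e+08 s = 4062.2715 days
years = 4062.2715 / 365.25 = 11.1219 years

11.1219 years


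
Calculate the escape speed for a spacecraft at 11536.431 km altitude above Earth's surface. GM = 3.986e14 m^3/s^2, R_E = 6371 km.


r = 6371.0 + 11536.431 = 17907.4310 km = 1.7907431e+07 m
v_esc = sqrt(2*mu/r) = sqrt(2*3.986e14 / 1.7907431e+07)
v_esc = 6672.1684 m/s = 6.6722 km/s

6.6722 km/s


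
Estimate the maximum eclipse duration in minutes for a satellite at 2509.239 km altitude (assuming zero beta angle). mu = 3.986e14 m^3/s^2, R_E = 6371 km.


r = 8880.2390 km
T = 138.8024 min
Eclipse fraction = arcsin(R_E/r)/pi = arcsin(6371.0000/8880.2390)/pi
= arcsin(0.7174356)/pi = 0.2546843
Eclipse duration = 0.2546843 * 138.8024 = 35.3508 min

35.3508 minutes


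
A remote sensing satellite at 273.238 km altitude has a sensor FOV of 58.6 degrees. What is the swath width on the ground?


FOV = 58.6 deg = 1.0228 rad
swath = 2 * alt * tan(FOV/2) = 2 * 273.238 * tan(0.5113815)
swath = 2 * 273.238 * 0.5611738
swath = 306.6680 km

306.6680 km


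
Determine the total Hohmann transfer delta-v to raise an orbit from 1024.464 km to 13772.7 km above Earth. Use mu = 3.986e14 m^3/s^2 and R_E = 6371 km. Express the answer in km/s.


r1 = 7395.4640 km = 7.395464e+06 m
r2 = 20143.7000 km = 2.01437e+07 m
dv1 = sqrt(mu/r1)*(sqrt(2*r2/(r1+r2)) - 1) = 1538.1172 m/s
dv2 = sqrt(mu/r2)*(1 - sqrt(2*r1/(r1+r2))) = 1188.3225 m/s
total dv = |dv1| + |dv2| = 1538.1172 + 1188.3225 = 2726.4397 m/s = 2.7264 km/s

2.7264 km/s


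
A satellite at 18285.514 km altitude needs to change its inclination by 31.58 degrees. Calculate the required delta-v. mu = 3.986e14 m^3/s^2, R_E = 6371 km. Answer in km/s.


r = 24656.5140 km = 2.4656514e+07 m
V = sqrt(mu/r) = 4020.7106 m/s
di = 31.58 deg = 0.551175 rad
dV = 2*V*sin(di/2) = 2*4020.7106*sin(0.2755875)
dV = 2188.1696 m/s = 2.1882 km/s

2.1882 km/s


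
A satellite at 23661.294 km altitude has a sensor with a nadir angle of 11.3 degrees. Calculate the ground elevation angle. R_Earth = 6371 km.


r = R_E + alt = 30032.2940 km
Law of sines in the satellite / Earth-center / ground-point triangle:
  sin(nadir)/R_E = sin(90 + el)/r  =>  cos(el) = (r/R_E)*sin(nadir)
cos(el) = (30032.2940 / 6371.0000) * sin(11.3 deg) = 0.9236717
el = arccos(0.9236717) = 22.5311 deg
(Earth-central angle = 90 - nadir - el = 56.1689 deg)

22.5311 degrees


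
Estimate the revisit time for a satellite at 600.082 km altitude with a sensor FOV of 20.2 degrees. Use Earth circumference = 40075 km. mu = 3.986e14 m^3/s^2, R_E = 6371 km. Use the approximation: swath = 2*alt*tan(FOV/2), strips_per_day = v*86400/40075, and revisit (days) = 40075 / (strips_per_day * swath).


swath = 2*600.082*tan(0.1762783) = 213.7818 km
v = sqrt(mu/r) = 7561.6845 m/s = 7.5617 km/s
strips/day = v*86400/40075 = 7.5617*86400/40075 = 16.3027
coverage/day = strips * swath = 16.3027 * 213.7818 = 3485.2138 km
revisit = 40075 / 3485.2138 = 11.4986 days

11.4986 days


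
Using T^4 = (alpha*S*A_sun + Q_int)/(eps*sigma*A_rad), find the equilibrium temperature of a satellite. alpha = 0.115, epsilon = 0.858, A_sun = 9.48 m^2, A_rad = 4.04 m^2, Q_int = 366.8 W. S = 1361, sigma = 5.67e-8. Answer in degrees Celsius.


Numerator = alpha*S*A_sun + Q_int = 0.115*1361*9.48 + 366.8 = 1850.5622 W
Denominator = eps*sigma*A_rad = 0.858*5.67e-8*4.04 = 1.9654034e-07 W/K^4
T^4 = 9.4156862e+09 K^4
T = 311.5035 K = 38.3535 C

38.3535 degrees Celsius


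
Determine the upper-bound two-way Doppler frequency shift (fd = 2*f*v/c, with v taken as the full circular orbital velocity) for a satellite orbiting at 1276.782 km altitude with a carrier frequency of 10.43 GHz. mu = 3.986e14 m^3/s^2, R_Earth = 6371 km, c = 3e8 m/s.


r = 7.647782e+06 m
v = sqrt(mu/r) = 7219.3965 m/s (worst-case radial velocity)
f = 10.43 GHz = 1.043e+10 Hz
fd = 2*f*v/c = 2*1.043e+10*7219.3965/3.0e+08
fd = 501988.7064 Hz

501988.7064 Hz


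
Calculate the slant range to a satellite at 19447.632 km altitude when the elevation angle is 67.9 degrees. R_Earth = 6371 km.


h = 19447.632 km, el = 67.9 deg
d = -R_E*sin(el) + sqrt((R_E*sin(el))^2 + 2*R_E*h + h^2)
d = -6371.0000*sin(1.1851) + sqrt((6371.0000*0.9265286)^2 + 2*6371.0000*19447.632 + 19447.632^2)
d = 19804.2156 km

19804.2156 km


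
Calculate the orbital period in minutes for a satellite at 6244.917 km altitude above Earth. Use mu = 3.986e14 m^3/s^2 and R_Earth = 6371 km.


r = 12615.9170 km = 1.2615917e+07 m
T = 2*pi*sqrt(r^3/mu) = 2*pi*sqrt(2.0079665e+21 / 3.986e14)
T = 14102.2840 s = 235.0381 min

235.0381 minutes


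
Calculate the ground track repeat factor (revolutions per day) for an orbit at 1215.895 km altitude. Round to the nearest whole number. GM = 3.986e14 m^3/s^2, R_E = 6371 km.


r = 7.586895e+06 m
T = 2*pi*sqrt(r^3/mu) = 6576.6894 s = 109.6115 min
revs/day = 1440 / 109.6115 = 13.1373
Rounded: 13 revolutions per day

13 revolutions per day


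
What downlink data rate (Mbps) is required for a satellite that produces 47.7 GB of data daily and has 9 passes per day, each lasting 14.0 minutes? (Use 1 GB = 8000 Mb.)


total contact time = 9 * 14.0 * 60 = 7560.0000 s
data = 47.7 GB = 381600.0000 Mb
rate = 381600.0000 / 7560.0000 = 50.4762 Mbps

50.4762 Mbps


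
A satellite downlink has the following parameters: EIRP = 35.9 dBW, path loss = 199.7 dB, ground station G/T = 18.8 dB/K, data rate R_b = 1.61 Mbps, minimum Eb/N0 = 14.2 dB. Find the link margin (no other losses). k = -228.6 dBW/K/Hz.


C/N0 = EIRP - FSPL + G/T - k = 35.9 - 199.7 + 18.8 - (-228.6)
C/N0 = 83.6000 dB-Hz
R_b = 1.61 Mbps = 1.61e+06 bps -> 10*log10(R_b) = 62.0683 dB-Hz
Eb/N0 = C/N0 - 10*log10(R_b) = 83.6000 - 62.0683 = 21.5317 dB
Margin = Eb/N0 - Eb/N0_req = 21.5317 - 14.2 = 7.3317 dB (link closes)

7.3317 dB


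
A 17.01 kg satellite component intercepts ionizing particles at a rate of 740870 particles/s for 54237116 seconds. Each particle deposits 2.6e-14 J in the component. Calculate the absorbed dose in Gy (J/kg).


Total energy deposited = rate * time * E_per
  = 740870 * 54237116 * 2.6e-14 = 1.0447 J
Dose = E_total / mass = 1.0447 / 17.01
Dose = 0.06141969 Gy

0.0614 Gy


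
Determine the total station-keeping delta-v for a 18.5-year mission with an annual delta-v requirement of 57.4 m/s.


dV = rate * years = 57.4 * 18.5
dV = 1061.9000 m/s

1061.9000 m/s


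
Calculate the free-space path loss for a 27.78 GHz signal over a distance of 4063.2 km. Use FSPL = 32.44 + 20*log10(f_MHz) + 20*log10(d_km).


f = 27.78 GHz = 27780.0000 MHz
d = 4063.2 km
FSPL = 32.44 + 20*log10(27780.0000) + 20*log10(4063.2)
FSPL = 32.44 + 88.8746 + 72.1774
FSPL = 193.4920 dB

193.4920 dB


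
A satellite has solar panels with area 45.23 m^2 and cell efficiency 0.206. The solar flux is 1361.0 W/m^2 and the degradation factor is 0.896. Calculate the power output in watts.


P = area * eta * S * degradation
P = 45.23 * 0.206 * 1361.0 * 0.896
P = 11362.1349 W

11362.1349 W


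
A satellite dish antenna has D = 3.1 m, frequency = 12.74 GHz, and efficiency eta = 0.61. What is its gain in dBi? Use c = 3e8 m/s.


lambda = c/f = 3e8 / 1.274e+10 = 0.02354788 m
G = eta*(pi*D/lambda)^2 = 0.61*(pi*3.1/0.02354788)^2
G = 104339.6354 (linear)
G = 10*log10(104339.6354) = 50.1845 dBi

50.1845 dBi


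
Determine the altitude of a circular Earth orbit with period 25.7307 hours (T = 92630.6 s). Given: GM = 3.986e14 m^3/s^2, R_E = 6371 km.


T = 92630.6 s
r = (mu*T^2/(4*pi^2))^(1/3) = (3.986e14 * 92630.6^2 / (4*pi^2))^(1/3)
r = 4.4248189e+07 m = 44248.1894 km
alt = r - R_E = 44248.1894 - 6371 = 37877.1894 km

37877.1894 km


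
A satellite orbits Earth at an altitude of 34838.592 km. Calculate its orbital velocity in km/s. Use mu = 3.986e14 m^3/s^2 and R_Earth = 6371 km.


r = R_E + alt = 6371.0 + 34838.592 = 41209.5920 km = 4.1209592e+07 m
v = sqrt(mu/r) = sqrt(3.986e14 / 4.1209592e+07) = 3110.0652 m/s = 3.1101 km/s

3.1101 km/s


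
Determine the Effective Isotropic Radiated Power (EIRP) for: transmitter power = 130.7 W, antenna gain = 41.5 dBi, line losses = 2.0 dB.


Pt = 130.7 W = 21.1628 dBW
EIRP = Pt_dBW + Gt - losses = 21.1628 + 41.5 - 2.0 = 60.6628 dBW

60.6628 dBW


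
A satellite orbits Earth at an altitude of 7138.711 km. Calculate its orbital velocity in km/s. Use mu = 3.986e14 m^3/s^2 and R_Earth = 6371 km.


r = R_E + alt = 6371.0 + 7138.711 = 13509.7110 km = 1.3509711e+07 m
v = sqrt(mu/r) = sqrt(3.986e14 / 1.3509711e+07) = 5431.8231 m/s = 5.4318 km/s

5.4318 km/s


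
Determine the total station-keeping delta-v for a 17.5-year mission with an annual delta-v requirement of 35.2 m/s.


dV = rate * years = 35.2 * 17.5
dV = 616.0000 m/s

616.0000 m/s


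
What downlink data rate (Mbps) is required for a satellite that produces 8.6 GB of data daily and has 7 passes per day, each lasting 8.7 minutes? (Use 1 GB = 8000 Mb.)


total contact time = 7 * 8.7 * 60 = 3654.0000 s
data = 8.6 GB = 68800.0000 Mb
rate = 68800.0000 / 3654.0000 = 18.8287 Mbps

18.8287 Mbps


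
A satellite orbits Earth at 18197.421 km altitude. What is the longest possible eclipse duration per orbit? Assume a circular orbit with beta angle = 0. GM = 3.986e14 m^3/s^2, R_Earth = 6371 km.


r = 24568.4210 km
T = 638.7425 min
Eclipse fraction = arcsin(R_E/r)/pi = arcsin(6371.0000/24568.4210)/pi
= arcsin(0.2593166)/pi = 0.08349732
Eclipse duration = 0.08349732 * 638.7425 = 53.3333 min

53.3333 minutes


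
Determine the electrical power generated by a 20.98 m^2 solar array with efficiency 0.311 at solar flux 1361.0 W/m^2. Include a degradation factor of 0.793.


P = area * eta * S * degradation
P = 20.98 * 0.311 * 1361.0 * 0.793
P = 7042.0189 W

7042.0189 W


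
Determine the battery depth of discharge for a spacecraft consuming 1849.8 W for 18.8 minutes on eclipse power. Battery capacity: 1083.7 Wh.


E_used = P * t / 60 = 1849.8 * 18.8 / 60 = 579.6040 Wh
DOD = E_used / E_total * 100 = 579.6040 / 1083.7 * 100
DOD = 53.4838 %

53.4838 %


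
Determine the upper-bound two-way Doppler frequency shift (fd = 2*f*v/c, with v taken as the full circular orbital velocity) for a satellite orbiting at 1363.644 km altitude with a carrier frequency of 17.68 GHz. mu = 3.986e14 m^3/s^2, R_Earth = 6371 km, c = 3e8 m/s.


r = 7.734644e+06 m
v = sqrt(mu/r) = 7178.7443 m/s (worst-case radial velocity)
f = 17.68 GHz = 1.768e+10 Hz
fd = 2*f*v/c = 2*1.768e+10*7178.7443/3.0e+08
fd = 846134.6577 Hz

846134.6577 Hz


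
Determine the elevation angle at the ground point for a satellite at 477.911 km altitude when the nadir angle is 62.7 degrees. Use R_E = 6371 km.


r = R_E + alt = 6848.9110 km
Law of sines in the satellite / Earth-center / ground-point triangle:
  sin(nadir)/R_E = sin(90 + el)/r  =>  cos(el) = (r/R_E)*sin(nadir)
cos(el) = (6848.9110 / 6371.0000) * sin(62.7 deg) = 0.9552755
el = arccos(0.9552755) = 17.2006 deg
(Earth-central angle = 90 - nadir - el = 10.0994 deg)

17.2006 degrees


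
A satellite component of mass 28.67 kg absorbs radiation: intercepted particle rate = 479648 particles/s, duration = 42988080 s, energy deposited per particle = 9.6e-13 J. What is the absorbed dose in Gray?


Total energy deposited = rate * time * E_per
  = 479648 * 42988080 * 9.6e-13 = 19.7944 J
Dose = E_total / mass = 19.7944 / 28.67
Dose = 0.6904214 Gy

0.6904 Gy


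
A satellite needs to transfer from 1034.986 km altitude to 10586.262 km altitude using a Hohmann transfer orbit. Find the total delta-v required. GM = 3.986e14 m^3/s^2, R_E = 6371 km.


r1 = 7405.9860 km = 7.405986e+06 m
r2 = 16957.2620 km = 1.6957262e+07 m
dv1 = sqrt(mu/r1)*(sqrt(2*r2/(r1+r2)) - 1) = 1319.4035 m/s
dv2 = sqrt(mu/r2)*(1 - sqrt(2*r1/(r1+r2))) = 1067.9852 m/s
total dv = |dv1| + |dv2| = 1319.4035 + 1067.9852 = 2387.3887 m/s = 2.3874 km/s

2.3874 km/s


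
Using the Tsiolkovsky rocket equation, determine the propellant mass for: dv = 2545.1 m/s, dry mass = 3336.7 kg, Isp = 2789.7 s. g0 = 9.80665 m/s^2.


ve = Isp * g0 = 2789.7 * 9.80665 = 27357.611505 m/s
mass ratio = exp(dv/ve) = exp(2545.1/27357.611505) = 1.09749552
m_prop = m_dry * (mr - 1) = 3336.7 * (1.09749552 - 1)
m_prop = 325.3133 kg

325.3133 kg


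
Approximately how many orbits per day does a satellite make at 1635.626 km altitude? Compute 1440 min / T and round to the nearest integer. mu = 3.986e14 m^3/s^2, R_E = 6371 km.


r = 8.006626e+06 m
T = 2*pi*sqrt(r^3/mu) = 7129.9344 s = 118.8322 min
revs/day = 1440 / 118.8322 = 12.1179
Rounded: 12 revolutions per day

12 revolutions per day


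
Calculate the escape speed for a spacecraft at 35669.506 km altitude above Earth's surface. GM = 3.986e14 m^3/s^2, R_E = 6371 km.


r = 6371.0 + 35669.506 = 42040.5060 km = 4.2040506e+07 m
v_esc = sqrt(2*mu/r) = sqrt(2*3.986e14 / 4.2040506e+07)
v_esc = 4354.6141 m/s = 4.3546 km/s

4.3546 km/s


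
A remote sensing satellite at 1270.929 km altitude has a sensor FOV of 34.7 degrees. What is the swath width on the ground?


FOV = 34.7 deg = 0.6056293 rad
swath = 2 * alt * tan(FOV/2) = 2 * 1270.929 * tan(0.3028146)
swath = 2 * 1270.929 * 0.3124229
swath = 794.1346 km

794.1346 km


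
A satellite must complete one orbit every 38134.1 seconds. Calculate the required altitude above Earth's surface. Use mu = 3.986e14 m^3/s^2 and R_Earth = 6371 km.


T = 38134.1 s
r = (mu*T^2/(4*pi^2))^(1/3) = (3.986e14 * 38134.1^2 / (4*pi^2))^(1/3)
r = 2.4486959e+07 m = 24486.9590 km
alt = r - R_E = 24486.9590 - 6371 = 18115.9590 km

18115.9590 km


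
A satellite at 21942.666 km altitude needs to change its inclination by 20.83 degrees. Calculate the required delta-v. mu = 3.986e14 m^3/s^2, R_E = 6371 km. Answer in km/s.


r = 28313.6660 km = 2.8313666e+07 m
V = sqrt(mu/r) = 3752.0671 m/s
di = 20.83 deg = 0.3635521 rad
dV = 2*V*sin(di/2) = 2*3752.0671*sin(0.181776)
dV = 1356.5721 m/s = 1.3566 km/s

1.3566 km/s


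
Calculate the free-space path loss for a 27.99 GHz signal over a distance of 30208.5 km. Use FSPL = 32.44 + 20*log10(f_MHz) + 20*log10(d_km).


f = 27.99 GHz = 27990.0000 MHz
d = 30208.5 km
FSPL = 32.44 + 20*log10(27990.0000) + 20*log10(30208.5)
FSPL = 32.44 + 88.9401 + 89.6026
FSPL = 210.9826 dB

210.9826 dB


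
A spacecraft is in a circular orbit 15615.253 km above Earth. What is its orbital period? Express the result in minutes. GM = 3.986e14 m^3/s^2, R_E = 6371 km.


r = 21986.2530 km = 2.1986253e+07 m
T = 2*pi*sqrt(r^3/mu) = 2*pi*sqrt(1.0628052e+22 / 3.986e14)
T = 32444.2734 s = 540.7379 min

540.7379 minutes


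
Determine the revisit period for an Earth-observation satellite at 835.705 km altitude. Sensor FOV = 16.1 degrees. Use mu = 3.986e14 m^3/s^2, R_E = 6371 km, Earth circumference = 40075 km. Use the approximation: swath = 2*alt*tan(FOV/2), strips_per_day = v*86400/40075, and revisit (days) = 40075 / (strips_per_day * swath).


swath = 2*835.705*tan(0.140499) = 236.3889 km
v = sqrt(mu/r) = 7437.0427 m/s = 7.4370 km/s
strips/day = v*86400/40075 = 7.4370*86400/40075 = 16.0339
coverage/day = strips * swath = 16.0339 * 236.3889 = 3790.2479 km
revisit = 40075 / 3790.2479 = 10.5732 days

10.5732 days


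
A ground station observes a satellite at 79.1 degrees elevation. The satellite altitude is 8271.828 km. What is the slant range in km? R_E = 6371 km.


h = 8271.828 km, el = 79.1 deg
d = -R_E*sin(el) + sqrt((R_E*sin(el))^2 + 2*R_E*h + h^2)
d = -6371.0000*sin(1.3806) + sqrt((6371.0000*0.9819587)^2 + 2*6371.0000*8271.828 + 8271.828^2)
d = 8337.1259 km

8337.1259 km


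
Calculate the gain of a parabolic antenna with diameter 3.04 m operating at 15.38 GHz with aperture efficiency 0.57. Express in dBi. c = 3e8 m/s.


lambda = c/f = 3e8 / 1.538e+10 = 0.01950585 m
G = eta*(pi*D/lambda)^2 = 0.57*(pi*3.04/0.01950585)^2
G = 136644.4289 (linear)
G = 10*log10(136644.4289) = 51.3559 dBi

51.3559 dBi
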